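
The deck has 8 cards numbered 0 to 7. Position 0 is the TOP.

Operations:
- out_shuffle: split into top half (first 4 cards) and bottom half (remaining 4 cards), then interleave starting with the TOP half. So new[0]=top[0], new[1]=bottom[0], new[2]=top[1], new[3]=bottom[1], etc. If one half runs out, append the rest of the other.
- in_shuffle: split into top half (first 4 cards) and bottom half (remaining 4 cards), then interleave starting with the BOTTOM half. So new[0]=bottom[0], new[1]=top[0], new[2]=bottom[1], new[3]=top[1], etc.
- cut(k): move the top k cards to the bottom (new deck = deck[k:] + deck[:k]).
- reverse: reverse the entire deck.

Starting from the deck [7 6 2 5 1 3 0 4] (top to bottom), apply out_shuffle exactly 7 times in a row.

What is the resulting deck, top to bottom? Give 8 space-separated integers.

Answer: 7 1 6 3 2 0 5 4

Derivation:
After op 1 (out_shuffle): [7 1 6 3 2 0 5 4]
After op 2 (out_shuffle): [7 2 1 0 6 5 3 4]
After op 3 (out_shuffle): [7 6 2 5 1 3 0 4]
After op 4 (out_shuffle): [7 1 6 3 2 0 5 4]
After op 5 (out_shuffle): [7 2 1 0 6 5 3 4]
After op 6 (out_shuffle): [7 6 2 5 1 3 0 4]
After op 7 (out_shuffle): [7 1 6 3 2 0 5 4]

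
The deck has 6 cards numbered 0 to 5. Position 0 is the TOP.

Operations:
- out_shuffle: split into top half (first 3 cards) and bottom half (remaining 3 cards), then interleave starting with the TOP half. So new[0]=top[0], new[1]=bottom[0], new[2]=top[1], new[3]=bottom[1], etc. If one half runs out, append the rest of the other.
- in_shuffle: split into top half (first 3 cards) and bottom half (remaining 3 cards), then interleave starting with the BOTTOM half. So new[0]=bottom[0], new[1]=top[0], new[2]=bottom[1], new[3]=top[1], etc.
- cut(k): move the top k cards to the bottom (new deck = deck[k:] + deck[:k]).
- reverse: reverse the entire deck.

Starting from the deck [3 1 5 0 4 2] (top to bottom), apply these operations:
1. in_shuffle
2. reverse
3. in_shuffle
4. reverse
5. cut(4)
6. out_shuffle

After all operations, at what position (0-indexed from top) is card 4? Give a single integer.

After op 1 (in_shuffle): [0 3 4 1 2 5]
After op 2 (reverse): [5 2 1 4 3 0]
After op 3 (in_shuffle): [4 5 3 2 0 1]
After op 4 (reverse): [1 0 2 3 5 4]
After op 5 (cut(4)): [5 4 1 0 2 3]
After op 6 (out_shuffle): [5 0 4 2 1 3]
Card 4 is at position 2.

Answer: 2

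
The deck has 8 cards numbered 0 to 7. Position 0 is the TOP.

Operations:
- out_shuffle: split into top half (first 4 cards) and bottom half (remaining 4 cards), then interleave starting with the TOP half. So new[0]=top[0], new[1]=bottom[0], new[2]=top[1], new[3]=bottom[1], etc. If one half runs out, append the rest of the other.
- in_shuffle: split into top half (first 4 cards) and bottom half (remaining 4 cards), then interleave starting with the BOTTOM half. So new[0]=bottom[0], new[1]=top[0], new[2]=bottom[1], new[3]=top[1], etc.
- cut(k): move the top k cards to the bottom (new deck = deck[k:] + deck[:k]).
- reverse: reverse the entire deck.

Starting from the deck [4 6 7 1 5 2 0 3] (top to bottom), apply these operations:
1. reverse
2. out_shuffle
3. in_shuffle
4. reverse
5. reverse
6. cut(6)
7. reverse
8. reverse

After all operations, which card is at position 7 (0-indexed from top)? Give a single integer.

Answer: 0

Derivation:
After op 1 (reverse): [3 0 2 5 1 7 6 4]
After op 2 (out_shuffle): [3 1 0 7 2 6 5 4]
After op 3 (in_shuffle): [2 3 6 1 5 0 4 7]
After op 4 (reverse): [7 4 0 5 1 6 3 2]
After op 5 (reverse): [2 3 6 1 5 0 4 7]
After op 6 (cut(6)): [4 7 2 3 6 1 5 0]
After op 7 (reverse): [0 5 1 6 3 2 7 4]
After op 8 (reverse): [4 7 2 3 6 1 5 0]
Position 7: card 0.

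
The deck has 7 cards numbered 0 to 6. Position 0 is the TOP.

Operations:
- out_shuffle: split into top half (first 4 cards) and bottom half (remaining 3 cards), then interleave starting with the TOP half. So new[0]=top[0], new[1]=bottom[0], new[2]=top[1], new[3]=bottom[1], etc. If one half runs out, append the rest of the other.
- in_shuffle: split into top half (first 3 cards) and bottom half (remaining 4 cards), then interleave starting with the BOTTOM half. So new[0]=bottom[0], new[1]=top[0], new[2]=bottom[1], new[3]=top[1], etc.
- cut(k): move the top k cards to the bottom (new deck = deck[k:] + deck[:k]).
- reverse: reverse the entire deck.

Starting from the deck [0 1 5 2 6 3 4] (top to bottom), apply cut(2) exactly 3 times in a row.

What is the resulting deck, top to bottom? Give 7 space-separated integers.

After op 1 (cut(2)): [5 2 6 3 4 0 1]
After op 2 (cut(2)): [6 3 4 0 1 5 2]
After op 3 (cut(2)): [4 0 1 5 2 6 3]

Answer: 4 0 1 5 2 6 3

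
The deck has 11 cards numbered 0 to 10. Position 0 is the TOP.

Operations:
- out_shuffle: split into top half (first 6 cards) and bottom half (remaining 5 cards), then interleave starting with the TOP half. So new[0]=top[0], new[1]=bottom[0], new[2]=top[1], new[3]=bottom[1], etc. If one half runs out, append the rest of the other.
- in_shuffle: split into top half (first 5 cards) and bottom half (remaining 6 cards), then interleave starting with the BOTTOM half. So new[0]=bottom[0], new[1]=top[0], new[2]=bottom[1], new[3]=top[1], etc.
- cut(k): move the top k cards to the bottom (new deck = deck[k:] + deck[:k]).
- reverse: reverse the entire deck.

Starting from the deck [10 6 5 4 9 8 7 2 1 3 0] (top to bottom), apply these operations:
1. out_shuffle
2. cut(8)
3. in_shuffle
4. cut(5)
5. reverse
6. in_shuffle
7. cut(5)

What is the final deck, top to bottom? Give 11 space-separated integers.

Answer: 2 10 9 1 6 8 3 5 7 0 4

Derivation:
After op 1 (out_shuffle): [10 7 6 2 5 1 4 3 9 0 8]
After op 2 (cut(8)): [9 0 8 10 7 6 2 5 1 4 3]
After op 3 (in_shuffle): [6 9 2 0 5 8 1 10 4 7 3]
After op 4 (cut(5)): [8 1 10 4 7 3 6 9 2 0 5]
After op 5 (reverse): [5 0 2 9 6 3 7 4 10 1 8]
After op 6 (in_shuffle): [3 5 7 0 4 2 10 9 1 6 8]
After op 7 (cut(5)): [2 10 9 1 6 8 3 5 7 0 4]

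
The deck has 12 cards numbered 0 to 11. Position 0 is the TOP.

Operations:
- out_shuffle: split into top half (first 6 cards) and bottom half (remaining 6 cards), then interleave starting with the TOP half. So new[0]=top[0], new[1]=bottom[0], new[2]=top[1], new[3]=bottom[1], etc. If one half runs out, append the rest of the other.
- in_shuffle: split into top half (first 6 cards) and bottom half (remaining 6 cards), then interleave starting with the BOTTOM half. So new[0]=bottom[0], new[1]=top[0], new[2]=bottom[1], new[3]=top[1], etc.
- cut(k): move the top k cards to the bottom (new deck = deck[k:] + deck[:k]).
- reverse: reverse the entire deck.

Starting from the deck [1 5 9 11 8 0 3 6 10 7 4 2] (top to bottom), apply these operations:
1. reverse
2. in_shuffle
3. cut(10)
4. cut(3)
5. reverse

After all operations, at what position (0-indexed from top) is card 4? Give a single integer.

Answer: 9

Derivation:
After op 1 (reverse): [2 4 7 10 6 3 0 8 11 9 5 1]
After op 2 (in_shuffle): [0 2 8 4 11 7 9 10 5 6 1 3]
After op 3 (cut(10)): [1 3 0 2 8 4 11 7 9 10 5 6]
After op 4 (cut(3)): [2 8 4 11 7 9 10 5 6 1 3 0]
After op 5 (reverse): [0 3 1 6 5 10 9 7 11 4 8 2]
Card 4 is at position 9.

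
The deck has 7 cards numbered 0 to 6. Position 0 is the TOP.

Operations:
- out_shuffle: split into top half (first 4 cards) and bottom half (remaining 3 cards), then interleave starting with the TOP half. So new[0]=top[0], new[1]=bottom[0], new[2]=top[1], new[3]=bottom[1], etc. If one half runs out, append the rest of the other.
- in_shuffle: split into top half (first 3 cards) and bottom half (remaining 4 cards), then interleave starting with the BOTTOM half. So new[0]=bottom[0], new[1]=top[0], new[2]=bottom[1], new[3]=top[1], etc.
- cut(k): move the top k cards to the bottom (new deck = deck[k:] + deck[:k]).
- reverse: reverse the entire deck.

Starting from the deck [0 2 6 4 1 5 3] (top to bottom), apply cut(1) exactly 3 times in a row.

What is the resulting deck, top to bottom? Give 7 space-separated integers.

Answer: 4 1 5 3 0 2 6

Derivation:
After op 1 (cut(1)): [2 6 4 1 5 3 0]
After op 2 (cut(1)): [6 4 1 5 3 0 2]
After op 3 (cut(1)): [4 1 5 3 0 2 6]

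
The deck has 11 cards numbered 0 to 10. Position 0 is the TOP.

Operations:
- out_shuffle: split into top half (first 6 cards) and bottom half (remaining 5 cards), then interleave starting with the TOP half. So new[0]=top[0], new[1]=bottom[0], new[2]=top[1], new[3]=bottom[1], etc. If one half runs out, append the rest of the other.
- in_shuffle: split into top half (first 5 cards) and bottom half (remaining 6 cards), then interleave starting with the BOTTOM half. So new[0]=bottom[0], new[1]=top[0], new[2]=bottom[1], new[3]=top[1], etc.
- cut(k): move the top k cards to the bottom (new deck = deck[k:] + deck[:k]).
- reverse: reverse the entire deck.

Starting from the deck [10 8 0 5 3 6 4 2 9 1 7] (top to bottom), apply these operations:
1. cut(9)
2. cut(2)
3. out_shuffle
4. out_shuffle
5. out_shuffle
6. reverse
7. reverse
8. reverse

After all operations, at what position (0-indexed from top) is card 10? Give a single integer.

Answer: 10

Derivation:
After op 1 (cut(9)): [1 7 10 8 0 5 3 6 4 2 9]
After op 2 (cut(2)): [10 8 0 5 3 6 4 2 9 1 7]
After op 3 (out_shuffle): [10 4 8 2 0 9 5 1 3 7 6]
After op 4 (out_shuffle): [10 5 4 1 8 3 2 7 0 6 9]
After op 5 (out_shuffle): [10 2 5 7 4 0 1 6 8 9 3]
After op 6 (reverse): [3 9 8 6 1 0 4 7 5 2 10]
After op 7 (reverse): [10 2 5 7 4 0 1 6 8 9 3]
After op 8 (reverse): [3 9 8 6 1 0 4 7 5 2 10]
Card 10 is at position 10.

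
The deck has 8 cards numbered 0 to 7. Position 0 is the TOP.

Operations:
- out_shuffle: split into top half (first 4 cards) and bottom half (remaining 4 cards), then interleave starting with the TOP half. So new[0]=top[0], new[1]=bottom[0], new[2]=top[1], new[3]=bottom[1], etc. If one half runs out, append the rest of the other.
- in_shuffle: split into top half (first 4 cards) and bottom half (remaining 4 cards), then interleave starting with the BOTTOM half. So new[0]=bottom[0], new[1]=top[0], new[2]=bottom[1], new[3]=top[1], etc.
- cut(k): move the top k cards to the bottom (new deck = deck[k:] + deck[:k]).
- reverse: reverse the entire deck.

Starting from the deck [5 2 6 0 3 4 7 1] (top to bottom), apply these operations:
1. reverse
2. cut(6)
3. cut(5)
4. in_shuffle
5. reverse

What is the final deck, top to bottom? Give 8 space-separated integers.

Answer: 2 4 6 7 0 1 3 5

Derivation:
After op 1 (reverse): [1 7 4 3 0 6 2 5]
After op 2 (cut(6)): [2 5 1 7 4 3 0 6]
After op 3 (cut(5)): [3 0 6 2 5 1 7 4]
After op 4 (in_shuffle): [5 3 1 0 7 6 4 2]
After op 5 (reverse): [2 4 6 7 0 1 3 5]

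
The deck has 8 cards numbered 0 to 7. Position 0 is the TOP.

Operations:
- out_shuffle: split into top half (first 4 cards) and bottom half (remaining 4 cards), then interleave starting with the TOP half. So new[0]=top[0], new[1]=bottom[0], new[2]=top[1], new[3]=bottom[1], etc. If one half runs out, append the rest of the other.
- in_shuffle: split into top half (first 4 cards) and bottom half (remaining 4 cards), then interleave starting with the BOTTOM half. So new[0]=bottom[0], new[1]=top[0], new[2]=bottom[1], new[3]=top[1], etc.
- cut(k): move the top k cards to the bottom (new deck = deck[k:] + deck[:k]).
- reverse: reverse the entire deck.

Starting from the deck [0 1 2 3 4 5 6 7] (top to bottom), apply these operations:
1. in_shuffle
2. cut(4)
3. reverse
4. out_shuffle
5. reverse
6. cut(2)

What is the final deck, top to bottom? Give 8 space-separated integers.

After op 1 (in_shuffle): [4 0 5 1 6 2 7 3]
After op 2 (cut(4)): [6 2 7 3 4 0 5 1]
After op 3 (reverse): [1 5 0 4 3 7 2 6]
After op 4 (out_shuffle): [1 3 5 7 0 2 4 6]
After op 5 (reverse): [6 4 2 0 7 5 3 1]
After op 6 (cut(2)): [2 0 7 5 3 1 6 4]

Answer: 2 0 7 5 3 1 6 4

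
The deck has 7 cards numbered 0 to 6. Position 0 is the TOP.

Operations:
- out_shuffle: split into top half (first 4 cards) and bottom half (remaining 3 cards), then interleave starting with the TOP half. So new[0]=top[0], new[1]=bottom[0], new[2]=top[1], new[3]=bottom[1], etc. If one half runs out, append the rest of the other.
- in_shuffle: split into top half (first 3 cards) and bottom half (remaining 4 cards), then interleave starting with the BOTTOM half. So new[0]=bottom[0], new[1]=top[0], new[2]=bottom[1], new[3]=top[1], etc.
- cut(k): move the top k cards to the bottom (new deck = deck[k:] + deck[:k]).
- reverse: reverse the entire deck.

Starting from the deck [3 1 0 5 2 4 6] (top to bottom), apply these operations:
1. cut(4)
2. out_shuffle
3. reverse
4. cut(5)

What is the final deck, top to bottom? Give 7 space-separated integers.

After op 1 (cut(4)): [2 4 6 3 1 0 5]
After op 2 (out_shuffle): [2 1 4 0 6 5 3]
After op 3 (reverse): [3 5 6 0 4 1 2]
After op 4 (cut(5)): [1 2 3 5 6 0 4]

Answer: 1 2 3 5 6 0 4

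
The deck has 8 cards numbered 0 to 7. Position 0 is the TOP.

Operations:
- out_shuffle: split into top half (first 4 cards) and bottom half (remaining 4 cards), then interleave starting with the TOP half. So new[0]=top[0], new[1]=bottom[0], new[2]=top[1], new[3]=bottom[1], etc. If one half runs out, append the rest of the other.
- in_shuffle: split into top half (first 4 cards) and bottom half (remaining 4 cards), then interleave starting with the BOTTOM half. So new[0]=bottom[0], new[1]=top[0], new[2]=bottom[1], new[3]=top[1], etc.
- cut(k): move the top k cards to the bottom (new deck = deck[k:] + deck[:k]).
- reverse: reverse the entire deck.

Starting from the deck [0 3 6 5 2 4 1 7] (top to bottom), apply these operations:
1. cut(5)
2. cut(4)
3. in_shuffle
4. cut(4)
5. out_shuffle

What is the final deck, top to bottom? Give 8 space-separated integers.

After op 1 (cut(5)): [4 1 7 0 3 6 5 2]
After op 2 (cut(4)): [3 6 5 2 4 1 7 0]
After op 3 (in_shuffle): [4 3 1 6 7 5 0 2]
After op 4 (cut(4)): [7 5 0 2 4 3 1 6]
After op 5 (out_shuffle): [7 4 5 3 0 1 2 6]

Answer: 7 4 5 3 0 1 2 6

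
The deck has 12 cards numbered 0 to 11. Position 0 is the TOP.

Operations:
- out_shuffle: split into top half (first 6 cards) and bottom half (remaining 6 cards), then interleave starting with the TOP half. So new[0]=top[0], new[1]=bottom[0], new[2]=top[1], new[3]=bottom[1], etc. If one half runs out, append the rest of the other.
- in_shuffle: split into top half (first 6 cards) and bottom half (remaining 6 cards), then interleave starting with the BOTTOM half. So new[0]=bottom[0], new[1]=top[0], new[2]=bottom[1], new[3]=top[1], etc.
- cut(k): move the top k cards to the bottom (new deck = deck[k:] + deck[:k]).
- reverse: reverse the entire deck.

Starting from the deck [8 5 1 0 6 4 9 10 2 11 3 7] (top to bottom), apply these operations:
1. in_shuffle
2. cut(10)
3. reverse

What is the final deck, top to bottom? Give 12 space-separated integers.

After op 1 (in_shuffle): [9 8 10 5 2 1 11 0 3 6 7 4]
After op 2 (cut(10)): [7 4 9 8 10 5 2 1 11 0 3 6]
After op 3 (reverse): [6 3 0 11 1 2 5 10 8 9 4 7]

Answer: 6 3 0 11 1 2 5 10 8 9 4 7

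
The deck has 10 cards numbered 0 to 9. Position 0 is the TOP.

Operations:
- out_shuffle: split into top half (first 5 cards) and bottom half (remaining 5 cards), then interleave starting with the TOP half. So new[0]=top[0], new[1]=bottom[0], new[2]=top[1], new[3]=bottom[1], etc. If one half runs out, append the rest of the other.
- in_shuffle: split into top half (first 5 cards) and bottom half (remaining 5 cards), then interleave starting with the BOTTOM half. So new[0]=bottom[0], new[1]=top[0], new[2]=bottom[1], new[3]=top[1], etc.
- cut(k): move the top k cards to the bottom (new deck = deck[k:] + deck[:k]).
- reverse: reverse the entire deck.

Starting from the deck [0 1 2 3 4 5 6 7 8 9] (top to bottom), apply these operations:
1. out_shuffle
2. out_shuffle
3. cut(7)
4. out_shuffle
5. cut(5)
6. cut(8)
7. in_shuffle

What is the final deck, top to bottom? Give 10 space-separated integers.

After op 1 (out_shuffle): [0 5 1 6 2 7 3 8 4 9]
After op 2 (out_shuffle): [0 7 5 3 1 8 6 4 2 9]
After op 3 (cut(7)): [4 2 9 0 7 5 3 1 8 6]
After op 4 (out_shuffle): [4 5 2 3 9 1 0 8 7 6]
After op 5 (cut(5)): [1 0 8 7 6 4 5 2 3 9]
After op 6 (cut(8)): [3 9 1 0 8 7 6 4 5 2]
After op 7 (in_shuffle): [7 3 6 9 4 1 5 0 2 8]

Answer: 7 3 6 9 4 1 5 0 2 8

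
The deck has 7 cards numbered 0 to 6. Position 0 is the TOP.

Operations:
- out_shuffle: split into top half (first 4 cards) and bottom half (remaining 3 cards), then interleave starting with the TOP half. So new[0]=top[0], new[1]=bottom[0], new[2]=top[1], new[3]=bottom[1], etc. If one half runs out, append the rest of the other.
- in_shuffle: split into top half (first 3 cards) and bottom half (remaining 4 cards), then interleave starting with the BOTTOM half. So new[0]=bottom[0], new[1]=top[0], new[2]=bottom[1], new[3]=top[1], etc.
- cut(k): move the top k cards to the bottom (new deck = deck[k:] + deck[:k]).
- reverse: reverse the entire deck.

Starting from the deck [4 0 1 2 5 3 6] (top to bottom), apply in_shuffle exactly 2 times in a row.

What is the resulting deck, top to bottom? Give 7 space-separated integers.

Answer: 0 2 3 4 1 5 6

Derivation:
After op 1 (in_shuffle): [2 4 5 0 3 1 6]
After op 2 (in_shuffle): [0 2 3 4 1 5 6]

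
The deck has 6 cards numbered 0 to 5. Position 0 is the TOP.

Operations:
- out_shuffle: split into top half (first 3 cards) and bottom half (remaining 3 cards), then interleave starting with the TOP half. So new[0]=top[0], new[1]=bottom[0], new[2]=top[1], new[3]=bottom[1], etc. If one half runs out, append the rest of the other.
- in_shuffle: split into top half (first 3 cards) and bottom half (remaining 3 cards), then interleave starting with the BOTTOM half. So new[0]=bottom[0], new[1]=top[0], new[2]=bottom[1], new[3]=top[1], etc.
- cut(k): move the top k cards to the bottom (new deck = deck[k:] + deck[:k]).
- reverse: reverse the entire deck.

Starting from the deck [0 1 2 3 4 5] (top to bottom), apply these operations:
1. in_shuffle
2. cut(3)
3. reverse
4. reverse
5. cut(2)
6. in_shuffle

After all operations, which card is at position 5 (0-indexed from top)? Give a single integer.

Answer: 0

Derivation:
After op 1 (in_shuffle): [3 0 4 1 5 2]
After op 2 (cut(3)): [1 5 2 3 0 4]
After op 3 (reverse): [4 0 3 2 5 1]
After op 4 (reverse): [1 5 2 3 0 4]
After op 5 (cut(2)): [2 3 0 4 1 5]
After op 6 (in_shuffle): [4 2 1 3 5 0]
Position 5: card 0.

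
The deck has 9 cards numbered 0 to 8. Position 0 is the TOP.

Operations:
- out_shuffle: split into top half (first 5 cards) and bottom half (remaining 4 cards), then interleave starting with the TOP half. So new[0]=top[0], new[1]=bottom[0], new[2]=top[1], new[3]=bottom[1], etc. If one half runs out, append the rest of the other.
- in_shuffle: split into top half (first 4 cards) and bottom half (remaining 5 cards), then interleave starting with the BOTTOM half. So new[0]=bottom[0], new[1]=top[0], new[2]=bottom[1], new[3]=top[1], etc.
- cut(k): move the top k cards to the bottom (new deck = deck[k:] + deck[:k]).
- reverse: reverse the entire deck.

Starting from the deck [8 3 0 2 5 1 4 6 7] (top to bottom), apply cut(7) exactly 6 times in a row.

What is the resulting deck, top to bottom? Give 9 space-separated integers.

After op 1 (cut(7)): [6 7 8 3 0 2 5 1 4]
After op 2 (cut(7)): [1 4 6 7 8 3 0 2 5]
After op 3 (cut(7)): [2 5 1 4 6 7 8 3 0]
After op 4 (cut(7)): [3 0 2 5 1 4 6 7 8]
After op 5 (cut(7)): [7 8 3 0 2 5 1 4 6]
After op 6 (cut(7)): [4 6 7 8 3 0 2 5 1]

Answer: 4 6 7 8 3 0 2 5 1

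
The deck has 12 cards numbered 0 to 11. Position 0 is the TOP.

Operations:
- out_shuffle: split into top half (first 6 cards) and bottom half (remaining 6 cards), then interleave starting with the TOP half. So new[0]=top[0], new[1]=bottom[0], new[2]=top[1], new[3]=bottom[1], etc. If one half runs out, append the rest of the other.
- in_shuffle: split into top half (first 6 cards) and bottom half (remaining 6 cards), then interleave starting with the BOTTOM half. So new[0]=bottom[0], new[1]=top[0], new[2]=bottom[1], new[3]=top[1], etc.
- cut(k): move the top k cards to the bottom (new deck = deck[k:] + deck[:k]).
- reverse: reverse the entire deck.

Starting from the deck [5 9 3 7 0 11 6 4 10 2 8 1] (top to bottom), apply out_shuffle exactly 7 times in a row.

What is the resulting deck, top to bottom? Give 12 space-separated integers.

After op 1 (out_shuffle): [5 6 9 4 3 10 7 2 0 8 11 1]
After op 2 (out_shuffle): [5 7 6 2 9 0 4 8 3 11 10 1]
After op 3 (out_shuffle): [5 4 7 8 6 3 2 11 9 10 0 1]
After op 4 (out_shuffle): [5 2 4 11 7 9 8 10 6 0 3 1]
After op 5 (out_shuffle): [5 8 2 10 4 6 11 0 7 3 9 1]
After op 6 (out_shuffle): [5 11 8 0 2 7 10 3 4 9 6 1]
After op 7 (out_shuffle): [5 10 11 3 8 4 0 9 2 6 7 1]

Answer: 5 10 11 3 8 4 0 9 2 6 7 1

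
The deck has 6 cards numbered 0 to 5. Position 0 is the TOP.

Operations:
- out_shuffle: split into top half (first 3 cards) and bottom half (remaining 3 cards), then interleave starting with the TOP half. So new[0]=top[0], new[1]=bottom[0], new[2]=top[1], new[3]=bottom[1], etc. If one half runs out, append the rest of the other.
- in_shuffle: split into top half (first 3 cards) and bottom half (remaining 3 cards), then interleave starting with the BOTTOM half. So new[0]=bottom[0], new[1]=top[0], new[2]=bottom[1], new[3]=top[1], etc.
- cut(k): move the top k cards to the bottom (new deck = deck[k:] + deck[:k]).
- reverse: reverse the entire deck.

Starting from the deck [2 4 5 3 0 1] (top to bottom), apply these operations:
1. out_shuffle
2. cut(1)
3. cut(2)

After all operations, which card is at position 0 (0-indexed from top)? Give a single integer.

Answer: 0

Derivation:
After op 1 (out_shuffle): [2 3 4 0 5 1]
After op 2 (cut(1)): [3 4 0 5 1 2]
After op 3 (cut(2)): [0 5 1 2 3 4]
Position 0: card 0.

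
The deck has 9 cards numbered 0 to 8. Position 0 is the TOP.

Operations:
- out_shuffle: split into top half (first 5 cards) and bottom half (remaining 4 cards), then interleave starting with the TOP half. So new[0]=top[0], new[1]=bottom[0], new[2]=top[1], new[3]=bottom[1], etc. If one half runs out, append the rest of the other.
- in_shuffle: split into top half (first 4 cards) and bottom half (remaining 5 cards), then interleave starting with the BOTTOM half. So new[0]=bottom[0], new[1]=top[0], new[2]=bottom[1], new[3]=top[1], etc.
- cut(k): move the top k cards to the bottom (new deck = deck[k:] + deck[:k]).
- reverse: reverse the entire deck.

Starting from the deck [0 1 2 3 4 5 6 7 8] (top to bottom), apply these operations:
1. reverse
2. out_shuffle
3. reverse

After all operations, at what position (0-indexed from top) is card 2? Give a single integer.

Answer: 5

Derivation:
After op 1 (reverse): [8 7 6 5 4 3 2 1 0]
After op 2 (out_shuffle): [8 3 7 2 6 1 5 0 4]
After op 3 (reverse): [4 0 5 1 6 2 7 3 8]
Card 2 is at position 5.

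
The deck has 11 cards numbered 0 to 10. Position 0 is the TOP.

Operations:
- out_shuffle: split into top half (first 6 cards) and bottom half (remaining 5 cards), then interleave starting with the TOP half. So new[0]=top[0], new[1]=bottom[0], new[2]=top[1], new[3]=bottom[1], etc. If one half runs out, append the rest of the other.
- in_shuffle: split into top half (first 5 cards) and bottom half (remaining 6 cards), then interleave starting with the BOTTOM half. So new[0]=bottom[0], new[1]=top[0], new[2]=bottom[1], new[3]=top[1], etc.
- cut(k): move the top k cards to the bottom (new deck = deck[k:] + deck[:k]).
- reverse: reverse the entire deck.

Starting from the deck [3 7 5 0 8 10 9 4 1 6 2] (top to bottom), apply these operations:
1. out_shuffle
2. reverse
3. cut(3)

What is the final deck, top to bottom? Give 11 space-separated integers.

Answer: 6 0 1 5 4 7 9 3 10 2 8

Derivation:
After op 1 (out_shuffle): [3 9 7 4 5 1 0 6 8 2 10]
After op 2 (reverse): [10 2 8 6 0 1 5 4 7 9 3]
After op 3 (cut(3)): [6 0 1 5 4 7 9 3 10 2 8]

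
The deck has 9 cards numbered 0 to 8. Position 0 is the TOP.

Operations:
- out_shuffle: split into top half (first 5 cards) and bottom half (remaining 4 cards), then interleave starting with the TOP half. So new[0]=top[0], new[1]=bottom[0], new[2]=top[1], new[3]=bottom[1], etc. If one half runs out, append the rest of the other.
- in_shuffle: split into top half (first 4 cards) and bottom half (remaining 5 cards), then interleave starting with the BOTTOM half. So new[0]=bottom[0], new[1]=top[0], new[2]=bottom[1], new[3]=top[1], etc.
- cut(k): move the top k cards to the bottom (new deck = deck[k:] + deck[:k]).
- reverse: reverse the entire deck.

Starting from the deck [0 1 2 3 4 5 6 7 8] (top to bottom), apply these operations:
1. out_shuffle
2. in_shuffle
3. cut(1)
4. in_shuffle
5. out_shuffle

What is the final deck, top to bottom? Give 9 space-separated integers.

After op 1 (out_shuffle): [0 5 1 6 2 7 3 8 4]
After op 2 (in_shuffle): [2 0 7 5 3 1 8 6 4]
After op 3 (cut(1)): [0 7 5 3 1 8 6 4 2]
After op 4 (in_shuffle): [1 0 8 7 6 5 4 3 2]
After op 5 (out_shuffle): [1 5 0 4 8 3 7 2 6]

Answer: 1 5 0 4 8 3 7 2 6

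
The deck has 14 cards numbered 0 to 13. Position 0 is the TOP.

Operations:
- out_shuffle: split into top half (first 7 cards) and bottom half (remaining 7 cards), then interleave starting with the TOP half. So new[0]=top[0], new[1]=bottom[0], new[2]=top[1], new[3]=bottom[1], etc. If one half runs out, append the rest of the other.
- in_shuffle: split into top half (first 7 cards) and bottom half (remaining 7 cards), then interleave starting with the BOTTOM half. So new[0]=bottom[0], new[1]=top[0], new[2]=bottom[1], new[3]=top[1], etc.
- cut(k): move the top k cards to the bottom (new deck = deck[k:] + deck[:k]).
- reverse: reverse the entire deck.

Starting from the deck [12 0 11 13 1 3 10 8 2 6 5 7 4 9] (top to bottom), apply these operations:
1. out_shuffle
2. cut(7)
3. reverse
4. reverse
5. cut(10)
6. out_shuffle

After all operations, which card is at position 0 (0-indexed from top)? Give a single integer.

Answer: 2

Derivation:
After op 1 (out_shuffle): [12 8 0 2 11 6 13 5 1 7 3 4 10 9]
After op 2 (cut(7)): [5 1 7 3 4 10 9 12 8 0 2 11 6 13]
After op 3 (reverse): [13 6 11 2 0 8 12 9 10 4 3 7 1 5]
After op 4 (reverse): [5 1 7 3 4 10 9 12 8 0 2 11 6 13]
After op 5 (cut(10)): [2 11 6 13 5 1 7 3 4 10 9 12 8 0]
After op 6 (out_shuffle): [2 3 11 4 6 10 13 9 5 12 1 8 7 0]
Position 0: card 2.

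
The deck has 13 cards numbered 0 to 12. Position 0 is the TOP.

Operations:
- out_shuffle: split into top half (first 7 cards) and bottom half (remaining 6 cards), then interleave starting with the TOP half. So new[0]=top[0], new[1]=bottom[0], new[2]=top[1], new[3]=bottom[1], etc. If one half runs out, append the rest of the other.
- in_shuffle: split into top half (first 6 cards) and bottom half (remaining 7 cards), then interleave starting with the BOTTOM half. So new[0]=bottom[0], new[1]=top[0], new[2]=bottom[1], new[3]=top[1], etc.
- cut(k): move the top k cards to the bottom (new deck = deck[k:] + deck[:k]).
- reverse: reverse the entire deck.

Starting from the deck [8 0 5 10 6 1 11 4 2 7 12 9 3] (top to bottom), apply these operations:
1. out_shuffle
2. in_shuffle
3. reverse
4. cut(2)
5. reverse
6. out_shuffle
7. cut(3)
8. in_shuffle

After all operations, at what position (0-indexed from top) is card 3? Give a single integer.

After op 1 (out_shuffle): [8 4 0 2 5 7 10 12 6 9 1 3 11]
After op 2 (in_shuffle): [10 8 12 4 6 0 9 2 1 5 3 7 11]
After op 3 (reverse): [11 7 3 5 1 2 9 0 6 4 12 8 10]
After op 4 (cut(2)): [3 5 1 2 9 0 6 4 12 8 10 11 7]
After op 5 (reverse): [7 11 10 8 12 4 6 0 9 2 1 5 3]
After op 6 (out_shuffle): [7 0 11 9 10 2 8 1 12 5 4 3 6]
After op 7 (cut(3)): [9 10 2 8 1 12 5 4 3 6 7 0 11]
After op 8 (in_shuffle): [5 9 4 10 3 2 6 8 7 1 0 12 11]
Card 3 is at position 4.

Answer: 4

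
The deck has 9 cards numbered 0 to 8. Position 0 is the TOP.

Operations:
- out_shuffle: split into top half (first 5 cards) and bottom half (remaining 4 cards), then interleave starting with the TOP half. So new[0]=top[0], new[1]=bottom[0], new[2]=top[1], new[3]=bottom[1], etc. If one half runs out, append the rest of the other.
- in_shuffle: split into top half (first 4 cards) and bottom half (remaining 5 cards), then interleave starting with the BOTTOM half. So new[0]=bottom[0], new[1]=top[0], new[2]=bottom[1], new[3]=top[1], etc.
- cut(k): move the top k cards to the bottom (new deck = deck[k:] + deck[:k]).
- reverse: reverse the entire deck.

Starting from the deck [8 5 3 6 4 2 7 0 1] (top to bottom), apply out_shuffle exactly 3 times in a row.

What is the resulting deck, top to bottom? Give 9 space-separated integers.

Answer: 8 1 0 7 2 4 6 3 5

Derivation:
After op 1 (out_shuffle): [8 2 5 7 3 0 6 1 4]
After op 2 (out_shuffle): [8 0 2 6 5 1 7 4 3]
After op 3 (out_shuffle): [8 1 0 7 2 4 6 3 5]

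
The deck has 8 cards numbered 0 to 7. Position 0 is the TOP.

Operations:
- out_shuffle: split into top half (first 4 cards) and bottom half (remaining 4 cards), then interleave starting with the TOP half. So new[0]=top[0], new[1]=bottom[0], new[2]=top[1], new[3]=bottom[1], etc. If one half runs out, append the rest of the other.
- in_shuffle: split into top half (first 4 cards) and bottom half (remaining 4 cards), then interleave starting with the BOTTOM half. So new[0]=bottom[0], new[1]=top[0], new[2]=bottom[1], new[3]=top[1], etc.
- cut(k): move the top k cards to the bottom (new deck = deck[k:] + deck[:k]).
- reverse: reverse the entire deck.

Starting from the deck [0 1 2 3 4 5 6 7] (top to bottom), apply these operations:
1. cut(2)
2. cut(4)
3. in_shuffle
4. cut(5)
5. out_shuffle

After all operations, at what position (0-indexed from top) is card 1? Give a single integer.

Answer: 4

Derivation:
After op 1 (cut(2)): [2 3 4 5 6 7 0 1]
After op 2 (cut(4)): [6 7 0 1 2 3 4 5]
After op 3 (in_shuffle): [2 6 3 7 4 0 5 1]
After op 4 (cut(5)): [0 5 1 2 6 3 7 4]
After op 5 (out_shuffle): [0 6 5 3 1 7 2 4]
Card 1 is at position 4.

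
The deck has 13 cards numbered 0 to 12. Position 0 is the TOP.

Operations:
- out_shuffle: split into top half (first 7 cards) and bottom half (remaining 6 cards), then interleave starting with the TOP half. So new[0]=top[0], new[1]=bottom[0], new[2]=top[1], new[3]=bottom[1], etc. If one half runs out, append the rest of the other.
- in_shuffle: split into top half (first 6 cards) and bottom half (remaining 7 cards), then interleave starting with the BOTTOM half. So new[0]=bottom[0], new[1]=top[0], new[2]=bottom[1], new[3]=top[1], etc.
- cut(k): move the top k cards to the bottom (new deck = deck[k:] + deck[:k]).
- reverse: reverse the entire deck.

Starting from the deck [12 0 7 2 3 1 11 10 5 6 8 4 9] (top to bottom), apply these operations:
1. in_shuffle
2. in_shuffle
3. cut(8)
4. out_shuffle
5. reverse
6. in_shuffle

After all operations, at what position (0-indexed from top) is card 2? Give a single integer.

Answer: 10

Derivation:
After op 1 (in_shuffle): [11 12 10 0 5 7 6 2 8 3 4 1 9]
After op 2 (in_shuffle): [6 11 2 12 8 10 3 0 4 5 1 7 9]
After op 3 (cut(8)): [4 5 1 7 9 6 11 2 12 8 10 3 0]
After op 4 (out_shuffle): [4 2 5 12 1 8 7 10 9 3 6 0 11]
After op 5 (reverse): [11 0 6 3 9 10 7 8 1 12 5 2 4]
After op 6 (in_shuffle): [7 11 8 0 1 6 12 3 5 9 2 10 4]
Card 2 is at position 10.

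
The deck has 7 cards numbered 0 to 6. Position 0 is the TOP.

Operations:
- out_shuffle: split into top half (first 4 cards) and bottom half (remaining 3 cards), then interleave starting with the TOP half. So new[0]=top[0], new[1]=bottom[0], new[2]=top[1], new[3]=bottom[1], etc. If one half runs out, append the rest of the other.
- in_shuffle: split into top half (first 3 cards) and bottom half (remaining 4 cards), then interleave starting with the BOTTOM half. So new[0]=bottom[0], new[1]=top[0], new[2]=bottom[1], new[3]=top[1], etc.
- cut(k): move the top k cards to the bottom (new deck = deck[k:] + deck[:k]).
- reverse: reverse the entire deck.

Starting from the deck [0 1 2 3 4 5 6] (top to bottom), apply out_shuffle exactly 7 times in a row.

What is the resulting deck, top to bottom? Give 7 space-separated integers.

Answer: 0 4 1 5 2 6 3

Derivation:
After op 1 (out_shuffle): [0 4 1 5 2 6 3]
After op 2 (out_shuffle): [0 2 4 6 1 3 5]
After op 3 (out_shuffle): [0 1 2 3 4 5 6]
After op 4 (out_shuffle): [0 4 1 5 2 6 3]
After op 5 (out_shuffle): [0 2 4 6 1 3 5]
After op 6 (out_shuffle): [0 1 2 3 4 5 6]
After op 7 (out_shuffle): [0 4 1 5 2 6 3]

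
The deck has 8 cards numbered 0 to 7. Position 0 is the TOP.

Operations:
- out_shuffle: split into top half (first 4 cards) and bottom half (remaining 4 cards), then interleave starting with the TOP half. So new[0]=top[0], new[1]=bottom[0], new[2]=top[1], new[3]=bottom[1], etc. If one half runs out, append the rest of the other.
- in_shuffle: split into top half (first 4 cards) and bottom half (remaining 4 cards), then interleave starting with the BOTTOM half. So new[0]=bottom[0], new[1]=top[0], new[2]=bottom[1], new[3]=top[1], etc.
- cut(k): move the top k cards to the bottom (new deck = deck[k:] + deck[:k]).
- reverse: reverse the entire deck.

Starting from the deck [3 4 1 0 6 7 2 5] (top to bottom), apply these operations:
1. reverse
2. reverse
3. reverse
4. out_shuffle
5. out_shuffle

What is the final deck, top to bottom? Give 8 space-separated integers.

After op 1 (reverse): [5 2 7 6 0 1 4 3]
After op 2 (reverse): [3 4 1 0 6 7 2 5]
After op 3 (reverse): [5 2 7 6 0 1 4 3]
After op 4 (out_shuffle): [5 0 2 1 7 4 6 3]
After op 5 (out_shuffle): [5 7 0 4 2 6 1 3]

Answer: 5 7 0 4 2 6 1 3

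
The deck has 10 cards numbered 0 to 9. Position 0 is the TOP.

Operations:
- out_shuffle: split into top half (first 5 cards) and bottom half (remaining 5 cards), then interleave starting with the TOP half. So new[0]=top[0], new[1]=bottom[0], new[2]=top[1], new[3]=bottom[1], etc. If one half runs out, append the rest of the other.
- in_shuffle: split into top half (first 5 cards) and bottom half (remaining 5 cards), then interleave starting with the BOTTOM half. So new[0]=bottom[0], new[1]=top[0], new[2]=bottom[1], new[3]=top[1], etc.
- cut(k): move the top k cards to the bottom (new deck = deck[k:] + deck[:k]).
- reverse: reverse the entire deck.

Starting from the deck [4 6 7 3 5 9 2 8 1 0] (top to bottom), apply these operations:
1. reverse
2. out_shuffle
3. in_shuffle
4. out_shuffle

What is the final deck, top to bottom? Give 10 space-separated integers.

Answer: 7 1 0 9 2 3 5 4 6 8

Derivation:
After op 1 (reverse): [0 1 8 2 9 5 3 7 6 4]
After op 2 (out_shuffle): [0 5 1 3 8 7 2 6 9 4]
After op 3 (in_shuffle): [7 0 2 5 6 1 9 3 4 8]
After op 4 (out_shuffle): [7 1 0 9 2 3 5 4 6 8]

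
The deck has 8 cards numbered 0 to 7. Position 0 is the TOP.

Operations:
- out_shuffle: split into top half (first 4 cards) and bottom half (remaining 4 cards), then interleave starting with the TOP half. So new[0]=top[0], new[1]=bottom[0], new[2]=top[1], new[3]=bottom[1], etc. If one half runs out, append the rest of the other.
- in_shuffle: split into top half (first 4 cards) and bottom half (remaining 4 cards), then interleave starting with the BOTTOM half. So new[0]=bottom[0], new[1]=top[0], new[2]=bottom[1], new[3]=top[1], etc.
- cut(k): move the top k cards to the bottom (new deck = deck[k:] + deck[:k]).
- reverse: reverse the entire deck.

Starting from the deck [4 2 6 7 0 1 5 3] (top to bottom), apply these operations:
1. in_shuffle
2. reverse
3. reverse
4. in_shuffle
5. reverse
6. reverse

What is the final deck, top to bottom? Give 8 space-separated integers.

Answer: 5 0 6 4 3 1 7 2

Derivation:
After op 1 (in_shuffle): [0 4 1 2 5 6 3 7]
After op 2 (reverse): [7 3 6 5 2 1 4 0]
After op 3 (reverse): [0 4 1 2 5 6 3 7]
After op 4 (in_shuffle): [5 0 6 4 3 1 7 2]
After op 5 (reverse): [2 7 1 3 4 6 0 5]
After op 6 (reverse): [5 0 6 4 3 1 7 2]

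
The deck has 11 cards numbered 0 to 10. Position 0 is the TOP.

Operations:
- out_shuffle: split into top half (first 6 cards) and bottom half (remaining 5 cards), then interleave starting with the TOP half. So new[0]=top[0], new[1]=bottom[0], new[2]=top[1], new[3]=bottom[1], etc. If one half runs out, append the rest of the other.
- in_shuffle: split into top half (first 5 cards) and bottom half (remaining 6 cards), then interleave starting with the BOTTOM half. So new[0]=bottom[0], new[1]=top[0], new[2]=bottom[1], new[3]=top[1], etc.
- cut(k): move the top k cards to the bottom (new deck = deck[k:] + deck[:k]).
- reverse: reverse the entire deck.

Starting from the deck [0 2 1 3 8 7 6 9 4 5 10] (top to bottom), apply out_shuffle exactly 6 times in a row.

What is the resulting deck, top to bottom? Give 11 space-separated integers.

Answer: 0 7 10 8 5 3 4 1 9 2 6

Derivation:
After op 1 (out_shuffle): [0 6 2 9 1 4 3 5 8 10 7]
After op 2 (out_shuffle): [0 3 6 5 2 8 9 10 1 7 4]
After op 3 (out_shuffle): [0 9 3 10 6 1 5 7 2 4 8]
After op 4 (out_shuffle): [0 5 9 7 3 2 10 4 6 8 1]
After op 5 (out_shuffle): [0 10 5 4 9 6 7 8 3 1 2]
After op 6 (out_shuffle): [0 7 10 8 5 3 4 1 9 2 6]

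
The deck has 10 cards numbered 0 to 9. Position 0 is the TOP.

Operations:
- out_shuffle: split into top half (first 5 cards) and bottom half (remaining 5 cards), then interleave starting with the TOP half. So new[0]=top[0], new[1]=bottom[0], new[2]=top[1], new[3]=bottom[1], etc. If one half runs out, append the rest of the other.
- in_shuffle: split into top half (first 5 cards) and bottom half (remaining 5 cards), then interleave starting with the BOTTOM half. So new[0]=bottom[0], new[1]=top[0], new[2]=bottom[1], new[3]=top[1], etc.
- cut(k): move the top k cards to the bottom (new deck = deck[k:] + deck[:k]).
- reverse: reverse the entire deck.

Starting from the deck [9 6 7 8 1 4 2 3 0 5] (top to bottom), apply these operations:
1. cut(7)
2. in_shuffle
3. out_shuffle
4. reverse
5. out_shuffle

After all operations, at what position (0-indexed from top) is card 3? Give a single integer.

After op 1 (cut(7)): [3 0 5 9 6 7 8 1 4 2]
After op 2 (in_shuffle): [7 3 8 0 1 5 4 9 2 6]
After op 3 (out_shuffle): [7 5 3 4 8 9 0 2 1 6]
After op 4 (reverse): [6 1 2 0 9 8 4 3 5 7]
After op 5 (out_shuffle): [6 8 1 4 2 3 0 5 9 7]
Card 3 is at position 5.

Answer: 5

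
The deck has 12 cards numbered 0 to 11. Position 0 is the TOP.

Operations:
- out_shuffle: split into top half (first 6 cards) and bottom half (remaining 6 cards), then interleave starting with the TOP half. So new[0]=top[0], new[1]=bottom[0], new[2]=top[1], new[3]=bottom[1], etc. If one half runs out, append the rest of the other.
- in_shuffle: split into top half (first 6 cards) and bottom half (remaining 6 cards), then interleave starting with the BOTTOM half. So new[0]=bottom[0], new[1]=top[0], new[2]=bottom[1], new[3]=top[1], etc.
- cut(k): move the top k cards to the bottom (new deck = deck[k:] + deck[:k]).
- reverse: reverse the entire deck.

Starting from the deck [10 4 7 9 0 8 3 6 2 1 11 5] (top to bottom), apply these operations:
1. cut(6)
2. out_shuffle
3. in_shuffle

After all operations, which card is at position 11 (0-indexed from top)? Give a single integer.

Answer: 7

Derivation:
After op 1 (cut(6)): [3 6 2 1 11 5 10 4 7 9 0 8]
After op 2 (out_shuffle): [3 10 6 4 2 7 1 9 11 0 5 8]
After op 3 (in_shuffle): [1 3 9 10 11 6 0 4 5 2 8 7]
Position 11: card 7.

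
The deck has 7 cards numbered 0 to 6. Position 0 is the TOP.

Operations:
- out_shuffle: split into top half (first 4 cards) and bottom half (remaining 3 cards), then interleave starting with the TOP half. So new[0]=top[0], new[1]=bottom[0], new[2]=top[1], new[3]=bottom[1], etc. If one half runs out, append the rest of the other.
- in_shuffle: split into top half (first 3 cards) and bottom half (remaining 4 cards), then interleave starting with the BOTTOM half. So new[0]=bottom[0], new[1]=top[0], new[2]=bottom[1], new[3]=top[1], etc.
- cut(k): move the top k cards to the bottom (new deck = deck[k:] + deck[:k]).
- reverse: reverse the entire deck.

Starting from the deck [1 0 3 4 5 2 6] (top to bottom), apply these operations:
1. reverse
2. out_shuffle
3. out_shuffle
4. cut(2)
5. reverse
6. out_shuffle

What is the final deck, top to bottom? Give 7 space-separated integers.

Answer: 5 2 6 1 0 3 4

Derivation:
After op 1 (reverse): [6 2 5 4 3 0 1]
After op 2 (out_shuffle): [6 3 2 0 5 1 4]
After op 3 (out_shuffle): [6 5 3 1 2 4 0]
After op 4 (cut(2)): [3 1 2 4 0 6 5]
After op 5 (reverse): [5 6 0 4 2 1 3]
After op 6 (out_shuffle): [5 2 6 1 0 3 4]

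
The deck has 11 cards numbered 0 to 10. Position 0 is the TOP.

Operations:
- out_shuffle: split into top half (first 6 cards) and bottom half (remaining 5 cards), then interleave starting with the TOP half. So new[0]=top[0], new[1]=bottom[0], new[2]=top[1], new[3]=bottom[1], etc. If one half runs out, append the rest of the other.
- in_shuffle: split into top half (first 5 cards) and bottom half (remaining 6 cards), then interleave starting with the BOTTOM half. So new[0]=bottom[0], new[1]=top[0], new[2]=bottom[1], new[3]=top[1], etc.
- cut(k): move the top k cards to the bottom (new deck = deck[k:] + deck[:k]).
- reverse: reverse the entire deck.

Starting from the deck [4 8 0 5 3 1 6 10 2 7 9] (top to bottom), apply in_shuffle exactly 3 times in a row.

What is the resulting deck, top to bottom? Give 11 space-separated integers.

After op 1 (in_shuffle): [1 4 6 8 10 0 2 5 7 3 9]
After op 2 (in_shuffle): [0 1 2 4 5 6 7 8 3 10 9]
After op 3 (in_shuffle): [6 0 7 1 8 2 3 4 10 5 9]

Answer: 6 0 7 1 8 2 3 4 10 5 9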